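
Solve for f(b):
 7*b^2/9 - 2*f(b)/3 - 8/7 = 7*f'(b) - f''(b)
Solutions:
 f(b) = C1*exp(b*(21 - sqrt(465))/6) + C2*exp(b*(21 + sqrt(465))/6) + 7*b^2/6 - 49*b/2 + 7253/28


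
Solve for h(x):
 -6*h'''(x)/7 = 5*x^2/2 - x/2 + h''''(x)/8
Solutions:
 h(x) = C1 + C2*x + C3*x^2 + C4*exp(-48*x/7) - 7*x^5/144 + 413*x^4/6912 - 2891*x^3/82944


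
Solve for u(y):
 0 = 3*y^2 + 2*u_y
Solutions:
 u(y) = C1 - y^3/2


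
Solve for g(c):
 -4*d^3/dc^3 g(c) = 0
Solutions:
 g(c) = C1 + C2*c + C3*c^2


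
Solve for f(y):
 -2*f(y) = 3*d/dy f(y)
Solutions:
 f(y) = C1*exp(-2*y/3)


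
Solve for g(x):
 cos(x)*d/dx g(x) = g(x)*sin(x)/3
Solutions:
 g(x) = C1/cos(x)^(1/3)


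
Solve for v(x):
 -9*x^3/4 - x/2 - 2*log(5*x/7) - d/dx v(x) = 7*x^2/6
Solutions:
 v(x) = C1 - 9*x^4/16 - 7*x^3/18 - x^2/4 - 2*x*log(x) - 2*x*log(5) + 2*x + 2*x*log(7)


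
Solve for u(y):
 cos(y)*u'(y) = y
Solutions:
 u(y) = C1 + Integral(y/cos(y), y)


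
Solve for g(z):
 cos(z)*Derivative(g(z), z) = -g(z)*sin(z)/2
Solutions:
 g(z) = C1*sqrt(cos(z))


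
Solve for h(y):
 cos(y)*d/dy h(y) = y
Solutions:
 h(y) = C1 + Integral(y/cos(y), y)


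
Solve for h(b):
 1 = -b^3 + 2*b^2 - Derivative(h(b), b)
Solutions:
 h(b) = C1 - b^4/4 + 2*b^3/3 - b


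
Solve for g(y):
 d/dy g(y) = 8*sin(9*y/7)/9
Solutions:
 g(y) = C1 - 56*cos(9*y/7)/81


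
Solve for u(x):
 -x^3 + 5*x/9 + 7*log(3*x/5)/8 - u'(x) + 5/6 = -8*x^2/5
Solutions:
 u(x) = C1 - x^4/4 + 8*x^3/15 + 5*x^2/18 + 7*x*log(x)/8 - 7*x*log(5)/8 - x/24 + 7*x*log(3)/8


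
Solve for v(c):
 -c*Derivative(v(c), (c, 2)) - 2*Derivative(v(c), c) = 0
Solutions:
 v(c) = C1 + C2/c


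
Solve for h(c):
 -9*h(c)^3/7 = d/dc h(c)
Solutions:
 h(c) = -sqrt(14)*sqrt(-1/(C1 - 9*c))/2
 h(c) = sqrt(14)*sqrt(-1/(C1 - 9*c))/2


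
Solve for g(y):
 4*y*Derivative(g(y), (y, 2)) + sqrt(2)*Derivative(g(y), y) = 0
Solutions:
 g(y) = C1 + C2*y^(1 - sqrt(2)/4)


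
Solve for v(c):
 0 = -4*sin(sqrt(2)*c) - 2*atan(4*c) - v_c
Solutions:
 v(c) = C1 - 2*c*atan(4*c) + log(16*c^2 + 1)/4 + 2*sqrt(2)*cos(sqrt(2)*c)


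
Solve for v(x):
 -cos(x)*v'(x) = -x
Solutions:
 v(x) = C1 + Integral(x/cos(x), x)


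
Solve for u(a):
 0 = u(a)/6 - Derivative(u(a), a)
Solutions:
 u(a) = C1*exp(a/6)


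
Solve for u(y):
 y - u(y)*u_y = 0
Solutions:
 u(y) = -sqrt(C1 + y^2)
 u(y) = sqrt(C1 + y^2)


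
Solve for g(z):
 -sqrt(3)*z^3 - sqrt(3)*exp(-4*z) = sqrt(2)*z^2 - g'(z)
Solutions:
 g(z) = C1 + sqrt(3)*z^4/4 + sqrt(2)*z^3/3 - sqrt(3)*exp(-4*z)/4


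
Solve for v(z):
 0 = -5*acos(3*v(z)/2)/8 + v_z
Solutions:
 Integral(1/acos(3*_y/2), (_y, v(z))) = C1 + 5*z/8


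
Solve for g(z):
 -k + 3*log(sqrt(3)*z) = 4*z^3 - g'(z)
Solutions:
 g(z) = C1 + k*z + z^4 - 3*z*log(z) - 3*z*log(3)/2 + 3*z


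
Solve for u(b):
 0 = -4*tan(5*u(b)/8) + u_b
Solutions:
 u(b) = -8*asin(C1*exp(5*b/2))/5 + 8*pi/5
 u(b) = 8*asin(C1*exp(5*b/2))/5


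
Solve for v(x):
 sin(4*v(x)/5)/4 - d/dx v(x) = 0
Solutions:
 -x/4 + 5*log(cos(4*v(x)/5) - 1)/8 - 5*log(cos(4*v(x)/5) + 1)/8 = C1


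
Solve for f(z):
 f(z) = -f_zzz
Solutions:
 f(z) = C3*exp(-z) + (C1*sin(sqrt(3)*z/2) + C2*cos(sqrt(3)*z/2))*exp(z/2)


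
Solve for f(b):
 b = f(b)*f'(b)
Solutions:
 f(b) = -sqrt(C1 + b^2)
 f(b) = sqrt(C1 + b^2)


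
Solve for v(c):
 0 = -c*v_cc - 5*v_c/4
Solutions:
 v(c) = C1 + C2/c^(1/4)


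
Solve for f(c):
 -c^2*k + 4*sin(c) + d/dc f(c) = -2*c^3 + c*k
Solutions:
 f(c) = C1 - c^4/2 + c^3*k/3 + c^2*k/2 + 4*cos(c)


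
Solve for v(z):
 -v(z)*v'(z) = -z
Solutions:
 v(z) = -sqrt(C1 + z^2)
 v(z) = sqrt(C1 + z^2)


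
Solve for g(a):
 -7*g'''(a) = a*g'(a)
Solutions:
 g(a) = C1 + Integral(C2*airyai(-7^(2/3)*a/7) + C3*airybi(-7^(2/3)*a/7), a)


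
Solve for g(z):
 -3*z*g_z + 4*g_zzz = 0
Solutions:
 g(z) = C1 + Integral(C2*airyai(6^(1/3)*z/2) + C3*airybi(6^(1/3)*z/2), z)


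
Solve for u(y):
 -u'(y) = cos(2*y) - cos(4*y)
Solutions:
 u(y) = C1 - sin(2*y)/2 + sin(4*y)/4


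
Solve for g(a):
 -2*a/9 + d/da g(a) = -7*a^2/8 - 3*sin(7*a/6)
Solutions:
 g(a) = C1 - 7*a^3/24 + a^2/9 + 18*cos(7*a/6)/7


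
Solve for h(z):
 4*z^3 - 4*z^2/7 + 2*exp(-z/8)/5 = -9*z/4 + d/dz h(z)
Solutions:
 h(z) = C1 + z^4 - 4*z^3/21 + 9*z^2/8 - 16*exp(-z/8)/5


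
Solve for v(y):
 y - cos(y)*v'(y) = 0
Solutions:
 v(y) = C1 + Integral(y/cos(y), y)


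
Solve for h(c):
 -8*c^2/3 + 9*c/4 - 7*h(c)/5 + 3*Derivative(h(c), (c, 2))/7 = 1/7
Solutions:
 h(c) = C1*exp(-7*sqrt(15)*c/15) + C2*exp(7*sqrt(15)*c/15) - 40*c^2/21 + 45*c/28 - 435/343


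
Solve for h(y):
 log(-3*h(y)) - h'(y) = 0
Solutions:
 -Integral(1/(log(-_y) + log(3)), (_y, h(y))) = C1 - y


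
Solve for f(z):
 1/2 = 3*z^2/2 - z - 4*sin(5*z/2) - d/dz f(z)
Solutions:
 f(z) = C1 + z^3/2 - z^2/2 - z/2 + 8*cos(5*z/2)/5


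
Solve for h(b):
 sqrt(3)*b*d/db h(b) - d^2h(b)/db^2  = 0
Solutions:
 h(b) = C1 + C2*erfi(sqrt(2)*3^(1/4)*b/2)


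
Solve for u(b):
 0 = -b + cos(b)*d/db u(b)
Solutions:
 u(b) = C1 + Integral(b/cos(b), b)


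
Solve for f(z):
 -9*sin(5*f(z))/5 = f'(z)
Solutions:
 f(z) = -acos((-C1 - exp(18*z))/(C1 - exp(18*z)))/5 + 2*pi/5
 f(z) = acos((-C1 - exp(18*z))/(C1 - exp(18*z)))/5


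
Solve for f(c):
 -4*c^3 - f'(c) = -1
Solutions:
 f(c) = C1 - c^4 + c


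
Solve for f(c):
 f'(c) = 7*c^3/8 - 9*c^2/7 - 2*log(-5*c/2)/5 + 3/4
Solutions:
 f(c) = C1 + 7*c^4/32 - 3*c^3/7 - 2*c*log(-c)/5 + c*(-8*log(5) + 8*log(2) + 23)/20


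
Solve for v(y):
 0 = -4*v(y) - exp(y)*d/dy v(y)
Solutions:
 v(y) = C1*exp(4*exp(-y))


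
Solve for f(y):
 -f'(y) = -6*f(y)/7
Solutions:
 f(y) = C1*exp(6*y/7)


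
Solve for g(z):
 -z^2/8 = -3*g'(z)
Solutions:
 g(z) = C1 + z^3/72


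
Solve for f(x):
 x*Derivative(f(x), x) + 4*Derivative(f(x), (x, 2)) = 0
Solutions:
 f(x) = C1 + C2*erf(sqrt(2)*x/4)


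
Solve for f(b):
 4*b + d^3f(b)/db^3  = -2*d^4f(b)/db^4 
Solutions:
 f(b) = C1 + C2*b + C3*b^2 + C4*exp(-b/2) - b^4/6 + 4*b^3/3


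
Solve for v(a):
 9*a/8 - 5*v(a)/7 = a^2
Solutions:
 v(a) = 7*a*(9 - 8*a)/40


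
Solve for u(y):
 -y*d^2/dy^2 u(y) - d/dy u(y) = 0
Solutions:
 u(y) = C1 + C2*log(y)


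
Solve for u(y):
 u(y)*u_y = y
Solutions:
 u(y) = -sqrt(C1 + y^2)
 u(y) = sqrt(C1 + y^2)


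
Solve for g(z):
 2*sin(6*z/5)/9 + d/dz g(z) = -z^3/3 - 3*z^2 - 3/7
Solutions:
 g(z) = C1 - z^4/12 - z^3 - 3*z/7 + 5*cos(6*z/5)/27


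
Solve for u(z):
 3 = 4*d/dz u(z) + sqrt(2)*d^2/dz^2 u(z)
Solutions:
 u(z) = C1 + C2*exp(-2*sqrt(2)*z) + 3*z/4


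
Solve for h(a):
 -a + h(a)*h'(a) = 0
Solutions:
 h(a) = -sqrt(C1 + a^2)
 h(a) = sqrt(C1 + a^2)


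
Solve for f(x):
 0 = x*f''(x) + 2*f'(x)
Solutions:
 f(x) = C1 + C2/x


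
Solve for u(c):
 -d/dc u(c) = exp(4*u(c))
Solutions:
 u(c) = log(-I*(1/(C1 + 4*c))^(1/4))
 u(c) = log(I*(1/(C1 + 4*c))^(1/4))
 u(c) = log(-(1/(C1 + 4*c))^(1/4))
 u(c) = log(1/(C1 + 4*c))/4


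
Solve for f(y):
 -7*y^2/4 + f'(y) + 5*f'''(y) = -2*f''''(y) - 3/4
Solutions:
 f(y) = C1 + C2*exp(y*(-10 + 25/(12*sqrt(114) + 179)^(1/3) + (12*sqrt(114) + 179)^(1/3))/12)*sin(sqrt(3)*y*(-(12*sqrt(114) + 179)^(1/3) + 25/(12*sqrt(114) + 179)^(1/3))/12) + C3*exp(y*(-10 + 25/(12*sqrt(114) + 179)^(1/3) + (12*sqrt(114) + 179)^(1/3))/12)*cos(sqrt(3)*y*(-(12*sqrt(114) + 179)^(1/3) + 25/(12*sqrt(114) + 179)^(1/3))/12) + C4*exp(-y*(25/(12*sqrt(114) + 179)^(1/3) + 5 + (12*sqrt(114) + 179)^(1/3))/6) + 7*y^3/12 - 73*y/4


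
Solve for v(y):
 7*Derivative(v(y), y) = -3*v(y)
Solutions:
 v(y) = C1*exp(-3*y/7)


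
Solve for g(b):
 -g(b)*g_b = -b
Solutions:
 g(b) = -sqrt(C1 + b^2)
 g(b) = sqrt(C1 + b^2)


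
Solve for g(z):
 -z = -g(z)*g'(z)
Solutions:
 g(z) = -sqrt(C1 + z^2)
 g(z) = sqrt(C1 + z^2)


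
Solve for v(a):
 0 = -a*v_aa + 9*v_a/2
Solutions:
 v(a) = C1 + C2*a^(11/2)


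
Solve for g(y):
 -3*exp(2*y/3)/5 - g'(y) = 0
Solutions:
 g(y) = C1 - 9*exp(2*y/3)/10


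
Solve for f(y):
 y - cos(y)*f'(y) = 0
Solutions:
 f(y) = C1 + Integral(y/cos(y), y)


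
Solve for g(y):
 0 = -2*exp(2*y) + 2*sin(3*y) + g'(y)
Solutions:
 g(y) = C1 + exp(2*y) + 2*cos(3*y)/3


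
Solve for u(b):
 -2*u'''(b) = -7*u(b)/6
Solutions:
 u(b) = C3*exp(126^(1/3)*b/6) + (C1*sin(14^(1/3)*3^(1/6)*b/4) + C2*cos(14^(1/3)*3^(1/6)*b/4))*exp(-126^(1/3)*b/12)


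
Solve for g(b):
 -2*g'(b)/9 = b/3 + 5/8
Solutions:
 g(b) = C1 - 3*b^2/4 - 45*b/16


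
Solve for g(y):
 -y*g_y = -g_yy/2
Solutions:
 g(y) = C1 + C2*erfi(y)


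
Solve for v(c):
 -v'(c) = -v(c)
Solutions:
 v(c) = C1*exp(c)


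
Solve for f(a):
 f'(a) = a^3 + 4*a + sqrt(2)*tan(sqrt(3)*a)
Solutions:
 f(a) = C1 + a^4/4 + 2*a^2 - sqrt(6)*log(cos(sqrt(3)*a))/3


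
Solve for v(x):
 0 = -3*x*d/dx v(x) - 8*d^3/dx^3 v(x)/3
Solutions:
 v(x) = C1 + Integral(C2*airyai(-3^(2/3)*x/2) + C3*airybi(-3^(2/3)*x/2), x)


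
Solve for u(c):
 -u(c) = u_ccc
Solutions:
 u(c) = C3*exp(-c) + (C1*sin(sqrt(3)*c/2) + C2*cos(sqrt(3)*c/2))*exp(c/2)


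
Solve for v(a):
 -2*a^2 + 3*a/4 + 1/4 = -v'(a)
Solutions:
 v(a) = C1 + 2*a^3/3 - 3*a^2/8 - a/4


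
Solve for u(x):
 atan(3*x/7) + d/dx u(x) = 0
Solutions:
 u(x) = C1 - x*atan(3*x/7) + 7*log(9*x^2 + 49)/6


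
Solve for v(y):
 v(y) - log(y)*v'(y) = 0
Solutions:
 v(y) = C1*exp(li(y))


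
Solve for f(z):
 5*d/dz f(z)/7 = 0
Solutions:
 f(z) = C1


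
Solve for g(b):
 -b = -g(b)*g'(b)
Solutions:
 g(b) = -sqrt(C1 + b^2)
 g(b) = sqrt(C1 + b^2)


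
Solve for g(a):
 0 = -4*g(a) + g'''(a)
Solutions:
 g(a) = C3*exp(2^(2/3)*a) + (C1*sin(2^(2/3)*sqrt(3)*a/2) + C2*cos(2^(2/3)*sqrt(3)*a/2))*exp(-2^(2/3)*a/2)


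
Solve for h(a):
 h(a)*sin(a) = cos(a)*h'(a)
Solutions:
 h(a) = C1/cos(a)


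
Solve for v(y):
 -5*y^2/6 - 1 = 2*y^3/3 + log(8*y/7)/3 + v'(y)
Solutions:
 v(y) = C1 - y^4/6 - 5*y^3/18 - y*log(y)/3 - 2*y/3 + y*log(7^(1/3)/2)


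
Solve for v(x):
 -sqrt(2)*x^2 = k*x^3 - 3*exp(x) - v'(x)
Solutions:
 v(x) = C1 + k*x^4/4 + sqrt(2)*x^3/3 - 3*exp(x)


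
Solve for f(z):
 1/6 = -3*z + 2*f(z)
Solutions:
 f(z) = 3*z/2 + 1/12


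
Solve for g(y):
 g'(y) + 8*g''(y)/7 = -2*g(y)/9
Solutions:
 g(y) = (C1*sin(sqrt(7)*y/48) + C2*cos(sqrt(7)*y/48))*exp(-7*y/16)


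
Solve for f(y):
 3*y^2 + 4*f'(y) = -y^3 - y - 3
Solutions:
 f(y) = C1 - y^4/16 - y^3/4 - y^2/8 - 3*y/4


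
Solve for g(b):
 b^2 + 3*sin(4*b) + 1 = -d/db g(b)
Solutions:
 g(b) = C1 - b^3/3 - b + 3*cos(4*b)/4


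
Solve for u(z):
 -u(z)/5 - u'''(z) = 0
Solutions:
 u(z) = C3*exp(-5^(2/3)*z/5) + (C1*sin(sqrt(3)*5^(2/3)*z/10) + C2*cos(sqrt(3)*5^(2/3)*z/10))*exp(5^(2/3)*z/10)


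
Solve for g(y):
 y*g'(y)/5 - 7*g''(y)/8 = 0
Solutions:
 g(y) = C1 + C2*erfi(2*sqrt(35)*y/35)


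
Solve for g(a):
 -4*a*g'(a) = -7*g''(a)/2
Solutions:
 g(a) = C1 + C2*erfi(2*sqrt(7)*a/7)


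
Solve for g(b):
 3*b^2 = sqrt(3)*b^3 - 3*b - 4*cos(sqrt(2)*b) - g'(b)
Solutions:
 g(b) = C1 + sqrt(3)*b^4/4 - b^3 - 3*b^2/2 - 2*sqrt(2)*sin(sqrt(2)*b)


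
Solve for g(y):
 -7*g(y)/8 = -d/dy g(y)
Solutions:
 g(y) = C1*exp(7*y/8)


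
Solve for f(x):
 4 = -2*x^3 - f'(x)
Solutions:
 f(x) = C1 - x^4/2 - 4*x


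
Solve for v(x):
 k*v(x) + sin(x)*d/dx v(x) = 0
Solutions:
 v(x) = C1*exp(k*(-log(cos(x) - 1) + log(cos(x) + 1))/2)


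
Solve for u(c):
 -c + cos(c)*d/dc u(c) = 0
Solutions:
 u(c) = C1 + Integral(c/cos(c), c)


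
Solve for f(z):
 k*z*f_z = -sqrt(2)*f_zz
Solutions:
 f(z) = Piecewise((-2^(3/4)*sqrt(pi)*C1*erf(2^(1/4)*sqrt(k)*z/2)/(2*sqrt(k)) - C2, (k > 0) | (k < 0)), (-C1*z - C2, True))


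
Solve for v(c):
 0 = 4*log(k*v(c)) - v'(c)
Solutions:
 li(k*v(c))/k = C1 + 4*c


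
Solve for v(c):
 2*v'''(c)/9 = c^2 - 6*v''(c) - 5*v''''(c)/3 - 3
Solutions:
 v(c) = C1 + C2*c + c^4/72 - c^3/486 - 1295*c^2/4374 + (C3*sin(sqrt(809)*c/15) + C4*cos(sqrt(809)*c/15))*exp(-c/15)


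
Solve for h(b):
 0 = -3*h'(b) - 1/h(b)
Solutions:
 h(b) = -sqrt(C1 - 6*b)/3
 h(b) = sqrt(C1 - 6*b)/3


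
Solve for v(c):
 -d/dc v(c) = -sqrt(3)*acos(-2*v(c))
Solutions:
 Integral(1/acos(-2*_y), (_y, v(c))) = C1 + sqrt(3)*c


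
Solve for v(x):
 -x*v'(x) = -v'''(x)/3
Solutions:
 v(x) = C1 + Integral(C2*airyai(3^(1/3)*x) + C3*airybi(3^(1/3)*x), x)


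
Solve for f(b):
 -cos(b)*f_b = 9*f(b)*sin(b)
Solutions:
 f(b) = C1*cos(b)^9


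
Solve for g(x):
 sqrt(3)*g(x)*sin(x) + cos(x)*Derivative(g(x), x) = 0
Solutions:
 g(x) = C1*cos(x)^(sqrt(3))


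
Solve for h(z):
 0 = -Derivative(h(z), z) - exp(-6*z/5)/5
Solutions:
 h(z) = C1 + exp(-6*z/5)/6


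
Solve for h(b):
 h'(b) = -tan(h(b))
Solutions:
 h(b) = pi - asin(C1*exp(-b))
 h(b) = asin(C1*exp(-b))


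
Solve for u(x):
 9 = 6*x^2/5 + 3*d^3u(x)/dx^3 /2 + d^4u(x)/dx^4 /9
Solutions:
 u(x) = C1 + C2*x + C3*x^2 + C4*exp(-27*x/2) - x^5/75 + 2*x^4/405 + 10919*x^3/10935


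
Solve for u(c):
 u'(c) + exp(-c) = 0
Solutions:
 u(c) = C1 + exp(-c)


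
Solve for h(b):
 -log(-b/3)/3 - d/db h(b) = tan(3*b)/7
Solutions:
 h(b) = C1 - b*log(-b)/3 + b/3 + b*log(3)/3 + log(cos(3*b))/21


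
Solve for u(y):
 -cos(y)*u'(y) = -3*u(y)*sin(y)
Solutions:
 u(y) = C1/cos(y)^3


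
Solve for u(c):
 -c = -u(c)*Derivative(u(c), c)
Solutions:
 u(c) = -sqrt(C1 + c^2)
 u(c) = sqrt(C1 + c^2)


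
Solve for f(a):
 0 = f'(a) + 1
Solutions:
 f(a) = C1 - a


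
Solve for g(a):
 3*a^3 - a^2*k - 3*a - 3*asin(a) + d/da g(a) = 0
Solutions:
 g(a) = C1 - 3*a^4/4 + a^3*k/3 + 3*a^2/2 + 3*a*asin(a) + 3*sqrt(1 - a^2)


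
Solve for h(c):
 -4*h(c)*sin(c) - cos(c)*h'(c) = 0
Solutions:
 h(c) = C1*cos(c)^4


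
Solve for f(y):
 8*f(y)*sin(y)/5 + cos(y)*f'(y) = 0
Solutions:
 f(y) = C1*cos(y)^(8/5)


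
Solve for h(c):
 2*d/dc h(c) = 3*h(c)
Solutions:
 h(c) = C1*exp(3*c/2)


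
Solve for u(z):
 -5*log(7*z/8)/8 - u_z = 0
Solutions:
 u(z) = C1 - 5*z*log(z)/8 - 5*z*log(7)/8 + 5*z/8 + 15*z*log(2)/8


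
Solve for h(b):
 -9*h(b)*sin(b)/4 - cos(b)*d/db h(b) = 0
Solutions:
 h(b) = C1*cos(b)^(9/4)


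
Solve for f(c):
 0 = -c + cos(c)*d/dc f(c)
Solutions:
 f(c) = C1 + Integral(c/cos(c), c)


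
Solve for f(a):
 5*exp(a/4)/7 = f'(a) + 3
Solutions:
 f(a) = C1 - 3*a + 20*exp(a/4)/7


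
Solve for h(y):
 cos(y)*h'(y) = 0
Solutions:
 h(y) = C1


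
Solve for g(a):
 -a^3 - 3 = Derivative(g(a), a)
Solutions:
 g(a) = C1 - a^4/4 - 3*a


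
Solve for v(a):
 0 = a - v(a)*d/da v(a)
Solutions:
 v(a) = -sqrt(C1 + a^2)
 v(a) = sqrt(C1 + a^2)


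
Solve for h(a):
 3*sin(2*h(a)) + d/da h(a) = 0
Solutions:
 h(a) = pi - acos((-C1 - exp(12*a))/(C1 - exp(12*a)))/2
 h(a) = acos((-C1 - exp(12*a))/(C1 - exp(12*a)))/2


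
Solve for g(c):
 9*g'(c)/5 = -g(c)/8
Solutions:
 g(c) = C1*exp(-5*c/72)


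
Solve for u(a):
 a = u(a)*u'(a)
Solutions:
 u(a) = -sqrt(C1 + a^2)
 u(a) = sqrt(C1 + a^2)


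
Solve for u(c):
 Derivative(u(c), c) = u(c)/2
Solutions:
 u(c) = C1*exp(c/2)


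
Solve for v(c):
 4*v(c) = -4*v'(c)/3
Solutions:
 v(c) = C1*exp(-3*c)


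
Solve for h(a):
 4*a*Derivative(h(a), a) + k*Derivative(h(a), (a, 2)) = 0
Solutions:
 h(a) = C1 + C2*sqrt(k)*erf(sqrt(2)*a*sqrt(1/k))


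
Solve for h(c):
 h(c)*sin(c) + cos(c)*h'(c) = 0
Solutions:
 h(c) = C1*cos(c)


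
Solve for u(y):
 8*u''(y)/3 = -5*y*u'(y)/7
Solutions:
 u(y) = C1 + C2*erf(sqrt(105)*y/28)


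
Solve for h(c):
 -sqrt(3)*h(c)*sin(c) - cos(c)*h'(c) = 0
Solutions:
 h(c) = C1*cos(c)^(sqrt(3))


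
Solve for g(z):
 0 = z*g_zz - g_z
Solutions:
 g(z) = C1 + C2*z^2


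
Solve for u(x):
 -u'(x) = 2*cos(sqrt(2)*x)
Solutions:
 u(x) = C1 - sqrt(2)*sin(sqrt(2)*x)


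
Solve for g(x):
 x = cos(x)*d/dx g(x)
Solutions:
 g(x) = C1 + Integral(x/cos(x), x)


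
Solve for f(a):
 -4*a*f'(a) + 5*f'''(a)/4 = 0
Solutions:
 f(a) = C1 + Integral(C2*airyai(2*2^(1/3)*5^(2/3)*a/5) + C3*airybi(2*2^(1/3)*5^(2/3)*a/5), a)


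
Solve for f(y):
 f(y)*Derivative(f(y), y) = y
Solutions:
 f(y) = -sqrt(C1 + y^2)
 f(y) = sqrt(C1 + y^2)


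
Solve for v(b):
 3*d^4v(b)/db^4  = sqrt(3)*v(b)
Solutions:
 v(b) = C1*exp(-3^(7/8)*b/3) + C2*exp(3^(7/8)*b/3) + C3*sin(3^(7/8)*b/3) + C4*cos(3^(7/8)*b/3)


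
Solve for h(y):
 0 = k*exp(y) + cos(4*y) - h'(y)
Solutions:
 h(y) = C1 + k*exp(y) + sin(4*y)/4


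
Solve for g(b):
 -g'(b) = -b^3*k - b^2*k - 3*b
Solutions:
 g(b) = C1 + b^4*k/4 + b^3*k/3 + 3*b^2/2


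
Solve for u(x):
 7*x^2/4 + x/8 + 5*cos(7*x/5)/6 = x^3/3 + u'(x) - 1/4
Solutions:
 u(x) = C1 - x^4/12 + 7*x^3/12 + x^2/16 + x/4 + 25*sin(7*x/5)/42


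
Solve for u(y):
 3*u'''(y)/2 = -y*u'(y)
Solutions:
 u(y) = C1 + Integral(C2*airyai(-2^(1/3)*3^(2/3)*y/3) + C3*airybi(-2^(1/3)*3^(2/3)*y/3), y)


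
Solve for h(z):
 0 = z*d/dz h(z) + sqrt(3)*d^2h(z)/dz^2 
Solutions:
 h(z) = C1 + C2*erf(sqrt(2)*3^(3/4)*z/6)


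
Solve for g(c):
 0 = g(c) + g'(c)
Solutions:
 g(c) = C1*exp(-c)


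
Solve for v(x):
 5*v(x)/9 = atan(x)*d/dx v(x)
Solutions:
 v(x) = C1*exp(5*Integral(1/atan(x), x)/9)


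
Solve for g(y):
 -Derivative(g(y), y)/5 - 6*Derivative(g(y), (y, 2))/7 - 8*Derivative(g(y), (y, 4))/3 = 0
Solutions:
 g(y) = C1 + C2*exp(y*(-10*3^(2/3)*490^(1/3)/(49 + sqrt(4501))^(1/3) + 2100^(1/3)*(49 + sqrt(4501))^(1/3))/280)*sin(3^(1/6)*y*(30*490^(1/3)/(49 + sqrt(4501))^(1/3) + 3^(2/3)*700^(1/3)*(49 + sqrt(4501))^(1/3))/280) + C3*exp(y*(-10*3^(2/3)*490^(1/3)/(49 + sqrt(4501))^(1/3) + 2100^(1/3)*(49 + sqrt(4501))^(1/3))/280)*cos(3^(1/6)*y*(30*490^(1/3)/(49 + sqrt(4501))^(1/3) + 3^(2/3)*700^(1/3)*(49 + sqrt(4501))^(1/3))/280) + C4*exp(-y*(-10*3^(2/3)*490^(1/3)/(49 + sqrt(4501))^(1/3) + 2100^(1/3)*(49 + sqrt(4501))^(1/3))/140)


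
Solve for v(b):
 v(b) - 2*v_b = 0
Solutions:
 v(b) = C1*exp(b/2)


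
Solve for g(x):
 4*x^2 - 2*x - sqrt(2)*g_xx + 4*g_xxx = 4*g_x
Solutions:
 g(x) = C1 + C2*exp(x*(sqrt(2) + sqrt(66))/8) + C3*exp(x*(-sqrt(66) + sqrt(2))/8) + x^3/3 - sqrt(2)*x^2/4 - x^2/4 + sqrt(2)*x/8 + 9*x/4


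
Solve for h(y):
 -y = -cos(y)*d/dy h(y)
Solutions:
 h(y) = C1 + Integral(y/cos(y), y)


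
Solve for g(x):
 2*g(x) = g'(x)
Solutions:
 g(x) = C1*exp(2*x)


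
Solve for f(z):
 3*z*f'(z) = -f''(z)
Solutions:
 f(z) = C1 + C2*erf(sqrt(6)*z/2)


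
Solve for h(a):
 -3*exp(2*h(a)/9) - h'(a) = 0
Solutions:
 h(a) = 9*log(-sqrt(-1/(C1 - 3*a))) - 9*log(2)/2 + 9*log(3)
 h(a) = 9*log(-1/(C1 - 3*a))/2 - 9*log(2)/2 + 9*log(3)


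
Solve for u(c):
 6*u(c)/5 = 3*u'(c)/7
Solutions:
 u(c) = C1*exp(14*c/5)


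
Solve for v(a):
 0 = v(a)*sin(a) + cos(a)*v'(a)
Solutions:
 v(a) = C1*cos(a)


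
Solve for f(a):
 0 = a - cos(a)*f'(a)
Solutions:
 f(a) = C1 + Integral(a/cos(a), a)


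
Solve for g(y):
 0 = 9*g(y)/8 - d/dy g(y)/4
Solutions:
 g(y) = C1*exp(9*y/2)


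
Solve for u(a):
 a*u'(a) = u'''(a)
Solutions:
 u(a) = C1 + Integral(C2*airyai(a) + C3*airybi(a), a)


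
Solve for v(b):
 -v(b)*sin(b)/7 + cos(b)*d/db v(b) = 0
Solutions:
 v(b) = C1/cos(b)^(1/7)


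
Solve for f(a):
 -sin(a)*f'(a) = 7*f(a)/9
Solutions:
 f(a) = C1*(cos(a) + 1)^(7/18)/(cos(a) - 1)^(7/18)


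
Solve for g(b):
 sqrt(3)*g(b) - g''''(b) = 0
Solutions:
 g(b) = C1*exp(-3^(1/8)*b) + C2*exp(3^(1/8)*b) + C3*sin(3^(1/8)*b) + C4*cos(3^(1/8)*b)


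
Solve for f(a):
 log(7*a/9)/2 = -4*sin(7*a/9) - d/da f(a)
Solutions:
 f(a) = C1 - a*log(a)/2 - a*log(7)/2 + a/2 + a*log(3) + 36*cos(7*a/9)/7


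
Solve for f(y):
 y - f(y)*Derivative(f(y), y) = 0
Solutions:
 f(y) = -sqrt(C1 + y^2)
 f(y) = sqrt(C1 + y^2)


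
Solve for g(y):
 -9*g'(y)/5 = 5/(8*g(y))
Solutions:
 g(y) = -sqrt(C1 - 25*y)/6
 g(y) = sqrt(C1 - 25*y)/6


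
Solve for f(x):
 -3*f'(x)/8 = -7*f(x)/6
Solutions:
 f(x) = C1*exp(28*x/9)


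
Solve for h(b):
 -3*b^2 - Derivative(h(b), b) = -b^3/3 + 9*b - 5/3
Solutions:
 h(b) = C1 + b^4/12 - b^3 - 9*b^2/2 + 5*b/3


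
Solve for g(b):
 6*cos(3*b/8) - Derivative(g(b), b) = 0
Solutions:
 g(b) = C1 + 16*sin(3*b/8)


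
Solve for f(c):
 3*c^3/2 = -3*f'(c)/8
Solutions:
 f(c) = C1 - c^4


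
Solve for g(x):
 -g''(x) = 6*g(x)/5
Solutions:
 g(x) = C1*sin(sqrt(30)*x/5) + C2*cos(sqrt(30)*x/5)


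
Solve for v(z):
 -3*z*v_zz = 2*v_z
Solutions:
 v(z) = C1 + C2*z^(1/3)


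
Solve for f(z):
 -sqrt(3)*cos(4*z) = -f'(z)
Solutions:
 f(z) = C1 + sqrt(3)*sin(4*z)/4


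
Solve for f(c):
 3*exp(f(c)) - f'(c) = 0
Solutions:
 f(c) = log(-1/(C1 + 3*c))


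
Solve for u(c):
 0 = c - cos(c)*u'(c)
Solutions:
 u(c) = C1 + Integral(c/cos(c), c)


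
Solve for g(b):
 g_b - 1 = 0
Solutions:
 g(b) = C1 + b


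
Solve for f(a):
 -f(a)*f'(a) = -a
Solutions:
 f(a) = -sqrt(C1 + a^2)
 f(a) = sqrt(C1 + a^2)


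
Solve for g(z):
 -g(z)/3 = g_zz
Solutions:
 g(z) = C1*sin(sqrt(3)*z/3) + C2*cos(sqrt(3)*z/3)


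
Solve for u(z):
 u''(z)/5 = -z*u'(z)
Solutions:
 u(z) = C1 + C2*erf(sqrt(10)*z/2)


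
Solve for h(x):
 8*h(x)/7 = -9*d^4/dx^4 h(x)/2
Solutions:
 h(x) = (C1*sin(sqrt(6)*7^(3/4)*x/21) + C2*cos(sqrt(6)*7^(3/4)*x/21))*exp(-sqrt(6)*7^(3/4)*x/21) + (C3*sin(sqrt(6)*7^(3/4)*x/21) + C4*cos(sqrt(6)*7^(3/4)*x/21))*exp(sqrt(6)*7^(3/4)*x/21)


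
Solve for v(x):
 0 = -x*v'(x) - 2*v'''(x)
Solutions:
 v(x) = C1 + Integral(C2*airyai(-2^(2/3)*x/2) + C3*airybi(-2^(2/3)*x/2), x)


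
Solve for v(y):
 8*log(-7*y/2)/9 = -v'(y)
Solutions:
 v(y) = C1 - 8*y*log(-y)/9 + 8*y*(-log(7) + log(2) + 1)/9


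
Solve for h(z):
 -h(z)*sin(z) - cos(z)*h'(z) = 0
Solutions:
 h(z) = C1*cos(z)


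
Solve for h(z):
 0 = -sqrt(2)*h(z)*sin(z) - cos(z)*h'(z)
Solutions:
 h(z) = C1*cos(z)^(sqrt(2))


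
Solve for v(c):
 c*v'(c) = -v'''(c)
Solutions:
 v(c) = C1 + Integral(C2*airyai(-c) + C3*airybi(-c), c)


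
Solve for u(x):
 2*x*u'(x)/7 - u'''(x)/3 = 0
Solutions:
 u(x) = C1 + Integral(C2*airyai(6^(1/3)*7^(2/3)*x/7) + C3*airybi(6^(1/3)*7^(2/3)*x/7), x)


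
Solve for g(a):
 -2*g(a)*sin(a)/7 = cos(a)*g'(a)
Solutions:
 g(a) = C1*cos(a)^(2/7)


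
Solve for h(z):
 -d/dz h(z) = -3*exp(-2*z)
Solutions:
 h(z) = C1 - 3*exp(-2*z)/2


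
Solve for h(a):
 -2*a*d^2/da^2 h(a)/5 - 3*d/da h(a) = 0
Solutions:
 h(a) = C1 + C2/a^(13/2)


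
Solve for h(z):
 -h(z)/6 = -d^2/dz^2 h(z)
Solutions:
 h(z) = C1*exp(-sqrt(6)*z/6) + C2*exp(sqrt(6)*z/6)


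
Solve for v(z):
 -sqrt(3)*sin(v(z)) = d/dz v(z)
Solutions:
 v(z) = -acos((-C1 - exp(2*sqrt(3)*z))/(C1 - exp(2*sqrt(3)*z))) + 2*pi
 v(z) = acos((-C1 - exp(2*sqrt(3)*z))/(C1 - exp(2*sqrt(3)*z)))


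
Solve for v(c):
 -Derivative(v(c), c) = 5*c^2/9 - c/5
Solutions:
 v(c) = C1 - 5*c^3/27 + c^2/10


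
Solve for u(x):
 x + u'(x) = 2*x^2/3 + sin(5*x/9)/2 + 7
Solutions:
 u(x) = C1 + 2*x^3/9 - x^2/2 + 7*x - 9*cos(5*x/9)/10


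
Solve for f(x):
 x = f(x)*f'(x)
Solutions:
 f(x) = -sqrt(C1 + x^2)
 f(x) = sqrt(C1 + x^2)


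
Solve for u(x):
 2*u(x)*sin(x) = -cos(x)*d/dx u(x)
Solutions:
 u(x) = C1*cos(x)^2


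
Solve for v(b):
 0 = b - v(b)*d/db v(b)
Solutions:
 v(b) = -sqrt(C1 + b^2)
 v(b) = sqrt(C1 + b^2)


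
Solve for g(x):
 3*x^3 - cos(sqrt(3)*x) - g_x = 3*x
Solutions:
 g(x) = C1 + 3*x^4/4 - 3*x^2/2 - sqrt(3)*sin(sqrt(3)*x)/3


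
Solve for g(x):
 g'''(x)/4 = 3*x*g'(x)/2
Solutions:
 g(x) = C1 + Integral(C2*airyai(6^(1/3)*x) + C3*airybi(6^(1/3)*x), x)


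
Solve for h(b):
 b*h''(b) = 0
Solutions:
 h(b) = C1 + C2*b


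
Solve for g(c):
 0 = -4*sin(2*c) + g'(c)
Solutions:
 g(c) = C1 - 2*cos(2*c)


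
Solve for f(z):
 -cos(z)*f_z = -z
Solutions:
 f(z) = C1 + Integral(z/cos(z), z)


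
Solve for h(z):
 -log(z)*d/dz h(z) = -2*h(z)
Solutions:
 h(z) = C1*exp(2*li(z))


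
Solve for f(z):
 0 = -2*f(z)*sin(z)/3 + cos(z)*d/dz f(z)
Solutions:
 f(z) = C1/cos(z)^(2/3)


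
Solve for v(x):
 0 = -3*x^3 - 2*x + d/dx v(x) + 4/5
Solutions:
 v(x) = C1 + 3*x^4/4 + x^2 - 4*x/5


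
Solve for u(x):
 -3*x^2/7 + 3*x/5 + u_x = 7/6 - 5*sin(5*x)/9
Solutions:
 u(x) = C1 + x^3/7 - 3*x^2/10 + 7*x/6 + cos(5*x)/9


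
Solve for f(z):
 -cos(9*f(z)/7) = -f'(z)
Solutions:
 -z - 7*log(sin(9*f(z)/7) - 1)/18 + 7*log(sin(9*f(z)/7) + 1)/18 = C1


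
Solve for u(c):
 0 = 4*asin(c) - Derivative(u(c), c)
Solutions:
 u(c) = C1 + 4*c*asin(c) + 4*sqrt(1 - c^2)


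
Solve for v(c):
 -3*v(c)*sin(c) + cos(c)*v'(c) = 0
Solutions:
 v(c) = C1/cos(c)^3


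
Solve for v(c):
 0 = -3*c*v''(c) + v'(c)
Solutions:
 v(c) = C1 + C2*c^(4/3)


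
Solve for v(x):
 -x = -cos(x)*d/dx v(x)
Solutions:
 v(x) = C1 + Integral(x/cos(x), x)


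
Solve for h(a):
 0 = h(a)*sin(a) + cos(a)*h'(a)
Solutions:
 h(a) = C1*cos(a)


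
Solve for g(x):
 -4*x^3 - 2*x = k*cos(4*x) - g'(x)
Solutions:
 g(x) = C1 + k*sin(4*x)/4 + x^4 + x^2


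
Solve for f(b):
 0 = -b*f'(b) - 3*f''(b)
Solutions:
 f(b) = C1 + C2*erf(sqrt(6)*b/6)


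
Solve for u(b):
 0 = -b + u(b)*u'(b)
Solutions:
 u(b) = -sqrt(C1 + b^2)
 u(b) = sqrt(C1 + b^2)


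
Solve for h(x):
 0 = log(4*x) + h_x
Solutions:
 h(x) = C1 - x*log(x) - x*log(4) + x


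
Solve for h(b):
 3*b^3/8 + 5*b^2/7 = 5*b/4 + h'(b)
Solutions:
 h(b) = C1 + 3*b^4/32 + 5*b^3/21 - 5*b^2/8


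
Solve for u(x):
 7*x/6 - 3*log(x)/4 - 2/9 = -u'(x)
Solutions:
 u(x) = C1 - 7*x^2/12 + 3*x*log(x)/4 - 19*x/36


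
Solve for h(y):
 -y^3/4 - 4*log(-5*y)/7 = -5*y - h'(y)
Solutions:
 h(y) = C1 + y^4/16 - 5*y^2/2 + 4*y*log(-y)/7 + 4*y*(-1 + log(5))/7


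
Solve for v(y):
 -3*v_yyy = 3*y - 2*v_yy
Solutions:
 v(y) = C1 + C2*y + C3*exp(2*y/3) + y^3/4 + 9*y^2/8


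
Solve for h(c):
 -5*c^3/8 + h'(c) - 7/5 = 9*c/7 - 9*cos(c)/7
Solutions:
 h(c) = C1 + 5*c^4/32 + 9*c^2/14 + 7*c/5 - 9*sin(c)/7


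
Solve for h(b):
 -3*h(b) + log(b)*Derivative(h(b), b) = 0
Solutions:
 h(b) = C1*exp(3*li(b))


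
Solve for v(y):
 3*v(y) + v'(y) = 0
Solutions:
 v(y) = C1*exp(-3*y)


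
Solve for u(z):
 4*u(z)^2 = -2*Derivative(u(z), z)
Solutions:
 u(z) = 1/(C1 + 2*z)


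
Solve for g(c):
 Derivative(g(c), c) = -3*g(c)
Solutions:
 g(c) = C1*exp(-3*c)


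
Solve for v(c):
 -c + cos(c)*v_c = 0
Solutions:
 v(c) = C1 + Integral(c/cos(c), c)


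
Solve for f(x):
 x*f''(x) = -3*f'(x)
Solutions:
 f(x) = C1 + C2/x^2


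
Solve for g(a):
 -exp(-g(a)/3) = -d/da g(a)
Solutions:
 g(a) = 3*log(C1 + a/3)


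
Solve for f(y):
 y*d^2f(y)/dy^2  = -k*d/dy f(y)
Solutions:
 f(y) = C1 + y^(1 - re(k))*(C2*sin(log(y)*Abs(im(k))) + C3*cos(log(y)*im(k)))


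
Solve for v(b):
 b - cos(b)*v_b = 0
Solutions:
 v(b) = C1 + Integral(b/cos(b), b)


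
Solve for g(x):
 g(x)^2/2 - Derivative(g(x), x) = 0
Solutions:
 g(x) = -2/(C1 + x)


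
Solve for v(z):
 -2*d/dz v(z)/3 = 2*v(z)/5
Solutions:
 v(z) = C1*exp(-3*z/5)


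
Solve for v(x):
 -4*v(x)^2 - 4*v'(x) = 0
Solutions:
 v(x) = 1/(C1 + x)


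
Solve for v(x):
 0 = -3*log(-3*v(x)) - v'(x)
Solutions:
 Integral(1/(log(-_y) + log(3)), (_y, v(x)))/3 = C1 - x


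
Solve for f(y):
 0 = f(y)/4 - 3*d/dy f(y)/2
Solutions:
 f(y) = C1*exp(y/6)


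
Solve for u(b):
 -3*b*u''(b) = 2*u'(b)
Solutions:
 u(b) = C1 + C2*b^(1/3)


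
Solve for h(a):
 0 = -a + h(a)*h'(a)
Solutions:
 h(a) = -sqrt(C1 + a^2)
 h(a) = sqrt(C1 + a^2)


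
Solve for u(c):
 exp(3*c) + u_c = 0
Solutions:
 u(c) = C1 - exp(3*c)/3


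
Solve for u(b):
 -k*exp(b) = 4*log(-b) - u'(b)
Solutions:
 u(b) = C1 + 4*b*log(-b) - 4*b + k*exp(b)


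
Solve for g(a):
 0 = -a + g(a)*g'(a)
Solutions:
 g(a) = -sqrt(C1 + a^2)
 g(a) = sqrt(C1 + a^2)


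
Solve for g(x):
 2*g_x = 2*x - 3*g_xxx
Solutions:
 g(x) = C1 + C2*sin(sqrt(6)*x/3) + C3*cos(sqrt(6)*x/3) + x^2/2


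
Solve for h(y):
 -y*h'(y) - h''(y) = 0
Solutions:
 h(y) = C1 + C2*erf(sqrt(2)*y/2)


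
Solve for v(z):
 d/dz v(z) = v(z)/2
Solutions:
 v(z) = C1*exp(z/2)


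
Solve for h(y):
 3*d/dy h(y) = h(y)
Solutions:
 h(y) = C1*exp(y/3)


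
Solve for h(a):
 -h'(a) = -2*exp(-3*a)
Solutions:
 h(a) = C1 - 2*exp(-3*a)/3


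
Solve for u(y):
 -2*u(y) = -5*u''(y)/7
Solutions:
 u(y) = C1*exp(-sqrt(70)*y/5) + C2*exp(sqrt(70)*y/5)


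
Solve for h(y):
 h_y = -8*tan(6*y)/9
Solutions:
 h(y) = C1 + 4*log(cos(6*y))/27


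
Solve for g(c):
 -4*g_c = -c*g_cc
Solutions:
 g(c) = C1 + C2*c^5


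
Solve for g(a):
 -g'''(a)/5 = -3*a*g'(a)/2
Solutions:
 g(a) = C1 + Integral(C2*airyai(15^(1/3)*2^(2/3)*a/2) + C3*airybi(15^(1/3)*2^(2/3)*a/2), a)


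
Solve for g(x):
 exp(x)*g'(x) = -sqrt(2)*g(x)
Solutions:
 g(x) = C1*exp(sqrt(2)*exp(-x))


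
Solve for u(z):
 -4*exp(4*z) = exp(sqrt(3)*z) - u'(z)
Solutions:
 u(z) = C1 + exp(4*z) + sqrt(3)*exp(sqrt(3)*z)/3


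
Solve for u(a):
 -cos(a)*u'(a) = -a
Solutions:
 u(a) = C1 + Integral(a/cos(a), a)


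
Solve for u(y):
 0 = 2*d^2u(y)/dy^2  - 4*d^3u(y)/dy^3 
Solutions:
 u(y) = C1 + C2*y + C3*exp(y/2)


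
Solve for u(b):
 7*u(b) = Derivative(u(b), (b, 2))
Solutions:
 u(b) = C1*exp(-sqrt(7)*b) + C2*exp(sqrt(7)*b)


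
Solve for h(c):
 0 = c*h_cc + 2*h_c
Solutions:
 h(c) = C1 + C2/c


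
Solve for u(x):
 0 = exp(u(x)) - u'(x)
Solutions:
 u(x) = log(-1/(C1 + x))


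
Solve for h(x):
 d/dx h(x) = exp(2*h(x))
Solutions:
 h(x) = log(-sqrt(-1/(C1 + x))) - log(2)/2
 h(x) = log(-1/(C1 + x))/2 - log(2)/2


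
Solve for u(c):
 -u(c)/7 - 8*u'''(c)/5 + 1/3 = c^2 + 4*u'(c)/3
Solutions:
 u(c) = C1*exp(70^(1/3)*c*(-28*5^(1/3)/(27 + sqrt(8569))^(1/3) + 14^(1/3)*(27 + sqrt(8569))^(1/3))/168)*sin(sqrt(3)*70^(1/3)*c*(28*5^(1/3)/(27 + sqrt(8569))^(1/3) + 14^(1/3)*(27 + sqrt(8569))^(1/3))/168) + C2*exp(70^(1/3)*c*(-28*5^(1/3)/(27 + sqrt(8569))^(1/3) + 14^(1/3)*(27 + sqrt(8569))^(1/3))/168)*cos(sqrt(3)*70^(1/3)*c*(28*5^(1/3)/(27 + sqrt(8569))^(1/3) + 14^(1/3)*(27 + sqrt(8569))^(1/3))/168) + C3*exp(-70^(1/3)*c*(-28*5^(1/3)/(27 + sqrt(8569))^(1/3) + 14^(1/3)*(27 + sqrt(8569))^(1/3))/84) - 7*c^2 + 392*c/3 - 10955/9


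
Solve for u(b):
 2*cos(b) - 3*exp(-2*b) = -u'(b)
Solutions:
 u(b) = C1 - 2*sin(b) - 3*exp(-2*b)/2


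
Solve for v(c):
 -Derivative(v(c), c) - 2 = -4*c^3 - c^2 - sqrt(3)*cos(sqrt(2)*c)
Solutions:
 v(c) = C1 + c^4 + c^3/3 - 2*c + sqrt(6)*sin(sqrt(2)*c)/2


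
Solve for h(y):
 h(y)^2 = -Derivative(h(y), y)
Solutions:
 h(y) = 1/(C1 + y)


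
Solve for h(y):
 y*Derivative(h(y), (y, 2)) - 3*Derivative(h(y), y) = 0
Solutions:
 h(y) = C1 + C2*y^4


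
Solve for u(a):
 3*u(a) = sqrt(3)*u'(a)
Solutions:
 u(a) = C1*exp(sqrt(3)*a)


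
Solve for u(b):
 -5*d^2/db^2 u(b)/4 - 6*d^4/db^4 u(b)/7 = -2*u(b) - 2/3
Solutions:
 u(b) = C1*exp(-sqrt(3)*b*sqrt(-35 + sqrt(6601))/12) + C2*exp(sqrt(3)*b*sqrt(-35 + sqrt(6601))/12) + C3*sin(sqrt(3)*b*sqrt(35 + sqrt(6601))/12) + C4*cos(sqrt(3)*b*sqrt(35 + sqrt(6601))/12) - 1/3


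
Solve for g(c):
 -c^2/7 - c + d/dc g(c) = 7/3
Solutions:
 g(c) = C1 + c^3/21 + c^2/2 + 7*c/3


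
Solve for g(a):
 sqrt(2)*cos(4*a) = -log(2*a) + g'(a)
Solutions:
 g(a) = C1 + a*log(a) - a + a*log(2) + sqrt(2)*sin(4*a)/4


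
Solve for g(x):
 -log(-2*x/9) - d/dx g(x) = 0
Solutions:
 g(x) = C1 - x*log(-x) + x*(-log(2) + 1 + 2*log(3))


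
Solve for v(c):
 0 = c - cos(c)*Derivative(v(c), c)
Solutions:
 v(c) = C1 + Integral(c/cos(c), c)


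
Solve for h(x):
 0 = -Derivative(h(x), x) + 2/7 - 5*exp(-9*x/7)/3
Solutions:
 h(x) = C1 + 2*x/7 + 35*exp(-9*x/7)/27


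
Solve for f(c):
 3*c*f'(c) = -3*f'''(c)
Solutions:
 f(c) = C1 + Integral(C2*airyai(-c) + C3*airybi(-c), c)


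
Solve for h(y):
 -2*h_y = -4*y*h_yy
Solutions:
 h(y) = C1 + C2*y^(3/2)


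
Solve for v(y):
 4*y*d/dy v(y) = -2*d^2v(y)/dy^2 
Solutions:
 v(y) = C1 + C2*erf(y)


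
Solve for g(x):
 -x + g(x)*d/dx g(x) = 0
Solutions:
 g(x) = -sqrt(C1 + x^2)
 g(x) = sqrt(C1 + x^2)


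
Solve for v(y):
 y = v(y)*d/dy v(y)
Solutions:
 v(y) = -sqrt(C1 + y^2)
 v(y) = sqrt(C1 + y^2)


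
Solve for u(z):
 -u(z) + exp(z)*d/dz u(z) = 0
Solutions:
 u(z) = C1*exp(-exp(-z))


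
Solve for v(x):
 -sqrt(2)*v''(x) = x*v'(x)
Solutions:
 v(x) = C1 + C2*erf(2^(1/4)*x/2)


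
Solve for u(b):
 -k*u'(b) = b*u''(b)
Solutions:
 u(b) = C1 + b^(1 - re(k))*(C2*sin(log(b)*Abs(im(k))) + C3*cos(log(b)*im(k)))


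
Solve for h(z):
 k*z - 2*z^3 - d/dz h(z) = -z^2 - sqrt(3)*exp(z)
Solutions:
 h(z) = C1 + k*z^2/2 - z^4/2 + z^3/3 + sqrt(3)*exp(z)


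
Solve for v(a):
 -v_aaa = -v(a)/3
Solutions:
 v(a) = C3*exp(3^(2/3)*a/3) + (C1*sin(3^(1/6)*a/2) + C2*cos(3^(1/6)*a/2))*exp(-3^(2/3)*a/6)


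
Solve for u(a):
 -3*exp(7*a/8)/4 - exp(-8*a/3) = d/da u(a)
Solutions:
 u(a) = C1 - 6*exp(7*a/8)/7 + 3*exp(-8*a/3)/8


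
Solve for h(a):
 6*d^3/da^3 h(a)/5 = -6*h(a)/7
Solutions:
 h(a) = C3*exp(-5^(1/3)*7^(2/3)*a/7) + (C1*sin(sqrt(3)*5^(1/3)*7^(2/3)*a/14) + C2*cos(sqrt(3)*5^(1/3)*7^(2/3)*a/14))*exp(5^(1/3)*7^(2/3)*a/14)


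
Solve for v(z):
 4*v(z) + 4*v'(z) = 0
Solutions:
 v(z) = C1*exp(-z)


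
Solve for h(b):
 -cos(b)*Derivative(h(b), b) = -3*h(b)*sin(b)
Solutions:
 h(b) = C1/cos(b)^3


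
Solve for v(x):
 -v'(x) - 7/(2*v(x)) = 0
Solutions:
 v(x) = -sqrt(C1 - 7*x)
 v(x) = sqrt(C1 - 7*x)


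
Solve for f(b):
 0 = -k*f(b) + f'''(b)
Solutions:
 f(b) = C1*exp(b*k^(1/3)) + C2*exp(b*k^(1/3)*(-1 + sqrt(3)*I)/2) + C3*exp(-b*k^(1/3)*(1 + sqrt(3)*I)/2)


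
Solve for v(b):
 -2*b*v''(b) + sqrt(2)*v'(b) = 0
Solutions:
 v(b) = C1 + C2*b^(sqrt(2)/2 + 1)


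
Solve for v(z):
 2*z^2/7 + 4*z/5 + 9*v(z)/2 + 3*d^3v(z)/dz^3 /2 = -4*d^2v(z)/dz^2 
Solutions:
 v(z) = C3*exp(-3*z) - 4*z^2/63 - 8*z/45 + (C1*sin(sqrt(35)*z/6) + C2*cos(sqrt(35)*z/6))*exp(z/6) + 64/567


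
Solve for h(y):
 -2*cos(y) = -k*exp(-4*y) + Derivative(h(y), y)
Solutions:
 h(y) = C1 - k*exp(-4*y)/4 - 2*sin(y)


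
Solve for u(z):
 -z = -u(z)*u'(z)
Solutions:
 u(z) = -sqrt(C1 + z^2)
 u(z) = sqrt(C1 + z^2)


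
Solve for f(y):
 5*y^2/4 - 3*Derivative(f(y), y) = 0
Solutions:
 f(y) = C1 + 5*y^3/36


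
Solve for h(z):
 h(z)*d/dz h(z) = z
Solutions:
 h(z) = -sqrt(C1 + z^2)
 h(z) = sqrt(C1 + z^2)


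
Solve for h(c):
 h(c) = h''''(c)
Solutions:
 h(c) = C1*exp(-c) + C2*exp(c) + C3*sin(c) + C4*cos(c)


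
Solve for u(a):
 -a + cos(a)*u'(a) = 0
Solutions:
 u(a) = C1 + Integral(a/cos(a), a)


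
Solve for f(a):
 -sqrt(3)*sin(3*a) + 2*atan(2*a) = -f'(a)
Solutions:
 f(a) = C1 - 2*a*atan(2*a) + log(4*a^2 + 1)/2 - sqrt(3)*cos(3*a)/3


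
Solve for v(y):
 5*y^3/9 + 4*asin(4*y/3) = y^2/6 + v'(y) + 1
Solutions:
 v(y) = C1 + 5*y^4/36 - y^3/18 + 4*y*asin(4*y/3) - y + sqrt(9 - 16*y^2)


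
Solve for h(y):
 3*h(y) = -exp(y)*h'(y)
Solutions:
 h(y) = C1*exp(3*exp(-y))


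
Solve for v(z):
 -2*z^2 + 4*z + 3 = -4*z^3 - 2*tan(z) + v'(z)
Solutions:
 v(z) = C1 + z^4 - 2*z^3/3 + 2*z^2 + 3*z - 2*log(cos(z))


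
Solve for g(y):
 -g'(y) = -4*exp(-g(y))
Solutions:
 g(y) = log(C1 + 4*y)


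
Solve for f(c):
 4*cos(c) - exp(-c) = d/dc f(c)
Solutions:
 f(c) = C1 + 4*sin(c) + exp(-c)


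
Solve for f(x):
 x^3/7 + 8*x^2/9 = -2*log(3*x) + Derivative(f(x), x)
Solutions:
 f(x) = C1 + x^4/28 + 8*x^3/27 + 2*x*log(x) - 2*x + x*log(9)


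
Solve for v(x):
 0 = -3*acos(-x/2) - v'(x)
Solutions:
 v(x) = C1 - 3*x*acos(-x/2) - 3*sqrt(4 - x^2)


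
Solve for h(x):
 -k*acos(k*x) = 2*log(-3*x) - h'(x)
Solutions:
 h(x) = C1 + k*Piecewise((x*acos(k*x) - sqrt(-k^2*x^2 + 1)/k, Ne(k, 0)), (pi*x/2, True)) + 2*x*log(-x) - 2*x + 2*x*log(3)


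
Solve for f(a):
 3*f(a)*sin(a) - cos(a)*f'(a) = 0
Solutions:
 f(a) = C1/cos(a)^3


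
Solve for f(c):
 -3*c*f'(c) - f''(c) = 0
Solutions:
 f(c) = C1 + C2*erf(sqrt(6)*c/2)


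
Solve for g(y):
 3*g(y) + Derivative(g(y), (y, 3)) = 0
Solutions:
 g(y) = C3*exp(-3^(1/3)*y) + (C1*sin(3^(5/6)*y/2) + C2*cos(3^(5/6)*y/2))*exp(3^(1/3)*y/2)


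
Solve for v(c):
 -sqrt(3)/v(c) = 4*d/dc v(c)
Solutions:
 v(c) = -sqrt(C1 - 2*sqrt(3)*c)/2
 v(c) = sqrt(C1 - 2*sqrt(3)*c)/2


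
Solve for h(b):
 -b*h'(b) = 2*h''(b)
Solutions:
 h(b) = C1 + C2*erf(b/2)


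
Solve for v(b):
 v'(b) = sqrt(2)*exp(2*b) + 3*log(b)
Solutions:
 v(b) = C1 + 3*b*log(b) - 3*b + sqrt(2)*exp(2*b)/2


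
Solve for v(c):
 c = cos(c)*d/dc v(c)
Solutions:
 v(c) = C1 + Integral(c/cos(c), c)


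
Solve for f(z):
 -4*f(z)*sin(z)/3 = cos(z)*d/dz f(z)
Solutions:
 f(z) = C1*cos(z)^(4/3)


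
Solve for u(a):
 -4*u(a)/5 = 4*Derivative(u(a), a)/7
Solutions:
 u(a) = C1*exp(-7*a/5)


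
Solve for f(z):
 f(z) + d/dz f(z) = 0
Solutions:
 f(z) = C1*exp(-z)


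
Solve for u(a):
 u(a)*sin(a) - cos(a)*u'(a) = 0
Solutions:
 u(a) = C1/cos(a)


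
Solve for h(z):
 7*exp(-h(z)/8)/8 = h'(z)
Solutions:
 h(z) = 8*log(C1 + 7*z/64)


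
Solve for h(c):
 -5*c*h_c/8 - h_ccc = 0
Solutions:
 h(c) = C1 + Integral(C2*airyai(-5^(1/3)*c/2) + C3*airybi(-5^(1/3)*c/2), c)


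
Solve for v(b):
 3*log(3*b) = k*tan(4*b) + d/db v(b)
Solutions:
 v(b) = C1 + 3*b*log(b) - 3*b + 3*b*log(3) + k*log(cos(4*b))/4


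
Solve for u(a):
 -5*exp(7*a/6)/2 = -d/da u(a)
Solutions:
 u(a) = C1 + 15*exp(7*a/6)/7


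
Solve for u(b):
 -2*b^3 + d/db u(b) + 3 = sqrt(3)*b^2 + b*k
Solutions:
 u(b) = C1 + b^4/2 + sqrt(3)*b^3/3 + b^2*k/2 - 3*b


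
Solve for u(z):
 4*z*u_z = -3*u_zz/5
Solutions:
 u(z) = C1 + C2*erf(sqrt(30)*z/3)


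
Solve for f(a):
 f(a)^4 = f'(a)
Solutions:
 f(a) = (-1/(C1 + 3*a))^(1/3)
 f(a) = (-1/(C1 + a))^(1/3)*(-3^(2/3) - 3*3^(1/6)*I)/6
 f(a) = (-1/(C1 + a))^(1/3)*(-3^(2/3) + 3*3^(1/6)*I)/6


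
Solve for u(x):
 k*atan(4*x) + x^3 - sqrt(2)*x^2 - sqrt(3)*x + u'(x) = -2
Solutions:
 u(x) = C1 - k*(x*atan(4*x) - log(16*x^2 + 1)/8) - x^4/4 + sqrt(2)*x^3/3 + sqrt(3)*x^2/2 - 2*x


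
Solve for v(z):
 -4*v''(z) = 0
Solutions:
 v(z) = C1 + C2*z


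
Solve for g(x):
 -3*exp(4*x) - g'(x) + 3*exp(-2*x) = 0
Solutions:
 g(x) = C1 - 3*exp(4*x)/4 - 3*exp(-2*x)/2


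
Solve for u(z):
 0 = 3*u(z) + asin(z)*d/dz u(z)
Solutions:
 u(z) = C1*exp(-3*Integral(1/asin(z), z))


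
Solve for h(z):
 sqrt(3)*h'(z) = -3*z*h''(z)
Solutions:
 h(z) = C1 + C2*z^(1 - sqrt(3)/3)


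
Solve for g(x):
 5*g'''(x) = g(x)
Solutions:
 g(x) = C3*exp(5^(2/3)*x/5) + (C1*sin(sqrt(3)*5^(2/3)*x/10) + C2*cos(sqrt(3)*5^(2/3)*x/10))*exp(-5^(2/3)*x/10)


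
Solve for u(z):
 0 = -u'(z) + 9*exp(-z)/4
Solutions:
 u(z) = C1 - 9*exp(-z)/4


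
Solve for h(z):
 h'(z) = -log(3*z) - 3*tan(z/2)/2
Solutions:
 h(z) = C1 - z*log(z) - z*log(3) + z + 3*log(cos(z/2))


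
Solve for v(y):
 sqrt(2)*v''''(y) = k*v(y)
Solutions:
 v(y) = C1*exp(-2^(7/8)*k^(1/4)*y/2) + C2*exp(2^(7/8)*k^(1/4)*y/2) + C3*exp(-2^(7/8)*I*k^(1/4)*y/2) + C4*exp(2^(7/8)*I*k^(1/4)*y/2)


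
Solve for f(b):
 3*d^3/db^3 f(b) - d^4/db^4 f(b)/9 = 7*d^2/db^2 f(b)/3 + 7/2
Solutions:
 f(b) = C1 + C2*b + C3*exp(b*(27 - sqrt(645))/2) + C4*exp(b*(sqrt(645) + 27)/2) - 3*b^2/4


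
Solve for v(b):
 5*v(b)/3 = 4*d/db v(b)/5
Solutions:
 v(b) = C1*exp(25*b/12)
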